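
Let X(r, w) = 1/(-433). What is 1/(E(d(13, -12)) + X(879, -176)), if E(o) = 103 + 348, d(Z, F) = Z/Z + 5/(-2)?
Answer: 433/195282 ≈ 0.0022173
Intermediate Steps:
X(r, w) = -1/433
d(Z, F) = -3/2 (d(Z, F) = 1 + 5*(-½) = 1 - 5/2 = -3/2)
E(o) = 451
1/(E(d(13, -12)) + X(879, -176)) = 1/(451 - 1/433) = 1/(195282/433) = 433/195282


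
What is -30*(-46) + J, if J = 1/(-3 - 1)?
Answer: 5519/4 ≈ 1379.8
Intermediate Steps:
J = -¼ (J = 1/(-4) = -¼ ≈ -0.25000)
-30*(-46) + J = -30*(-46) - ¼ = 1380 - ¼ = 5519/4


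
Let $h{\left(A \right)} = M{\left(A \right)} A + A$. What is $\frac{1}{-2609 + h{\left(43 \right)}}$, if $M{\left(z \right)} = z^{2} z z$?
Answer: $\frac{1}{147005877} \approx 6.8025 \cdot 10^{-9}$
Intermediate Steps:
$M{\left(z \right)} = z^{4}$ ($M{\left(z \right)} = z^{3} z = z^{4}$)
$h{\left(A \right)} = A + A^{5}$ ($h{\left(A \right)} = A^{4} A + A = A^{5} + A = A + A^{5}$)
$\frac{1}{-2609 + h{\left(43 \right)}} = \frac{1}{-2609 + \left(43 + 43^{5}\right)} = \frac{1}{-2609 + \left(43 + 147008443\right)} = \frac{1}{-2609 + 147008486} = \frac{1}{147005877}$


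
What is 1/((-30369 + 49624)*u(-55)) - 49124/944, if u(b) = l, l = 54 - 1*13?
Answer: -9695296619/186311380 ≈ -52.038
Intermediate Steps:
l = 41 (l = 54 - 13 = 41)
u(b) = 41
1/((-30369 + 49624)*u(-55)) - 49124/944 = 1/((-30369 + 49624)*41) - 49124/944 = (1/41)/19255 - 49124*1/944 = (1/19255)*(1/41) - 12281/236 = 1/789455 - 12281/236 = -9695296619/186311380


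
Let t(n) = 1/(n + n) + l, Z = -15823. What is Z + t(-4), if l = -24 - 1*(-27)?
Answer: -126561/8 ≈ -15820.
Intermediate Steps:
l = 3 (l = -24 + 27 = 3)
t(n) = 3 + 1/(2*n) (t(n) = 1/(n + n) + 3 = 1/(2*n) + 3 = 3 + 1/(2*n))
Z + t(-4) = -15823 + (3 + (½)/(-4)) = -15823 + (3 + (½)*(-¼)) = -15823 + (3 - ⅛) = -15823 + 23/8 = -126561/8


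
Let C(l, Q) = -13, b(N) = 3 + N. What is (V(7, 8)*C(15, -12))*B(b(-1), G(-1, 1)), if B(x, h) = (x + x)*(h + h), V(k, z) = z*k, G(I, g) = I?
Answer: 5824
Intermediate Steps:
V(k, z) = k*z
B(x, h) = 4*h*x (B(x, h) = (2*x)*(2*h) = 4*h*x)
(V(7, 8)*C(15, -12))*B(b(-1), G(-1, 1)) = ((7*8)*(-13))*(4*(-1)*(3 - 1)) = (56*(-13))*(4*(-1)*2) = -728*(-8) = 5824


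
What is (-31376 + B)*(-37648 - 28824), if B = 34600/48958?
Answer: 7293267994784/3497 ≈ 2.0856e+9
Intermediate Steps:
B = 17300/24479 (B = 34600*(1/48958) = 17300/24479 ≈ 0.70673)
(-31376 + B)*(-37648 - 28824) = (-31376 + 17300/24479)*(-37648 - 28824) = -768035804/24479*(-66472) = 7293267994784/3497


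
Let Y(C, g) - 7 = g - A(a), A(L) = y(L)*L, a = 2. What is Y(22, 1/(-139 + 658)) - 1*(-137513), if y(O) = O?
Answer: 71370805/519 ≈ 1.3752e+5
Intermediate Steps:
A(L) = L**2 (A(L) = L*L = L**2)
Y(C, g) = 3 + g (Y(C, g) = 7 + (g - 1*2**2) = 7 + (g - 1*4) = 7 + (g - 4) = 7 + (-4 + g) = 3 + g)
Y(22, 1/(-139 + 658)) - 1*(-137513) = (3 + 1/(-139 + 658)) - 1*(-137513) = (3 + 1/519) + 137513 = 1558/519 + 137513 = 71370805/519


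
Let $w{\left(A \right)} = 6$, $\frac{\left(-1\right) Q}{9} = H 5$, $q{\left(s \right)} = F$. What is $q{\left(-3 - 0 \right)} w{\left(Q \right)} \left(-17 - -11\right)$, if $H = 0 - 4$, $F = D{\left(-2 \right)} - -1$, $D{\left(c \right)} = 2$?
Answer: $-108$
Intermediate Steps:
$F = 3$ ($F = 2 - -1 = 2 + 1 = 3$)
$q{\left(s \right)} = 3$
$H = -4$
$Q = 180$ ($Q = - 9 \left(\left(-4\right) 5\right) = \left(-9\right) \left(-20\right) = 180$)
$q{\left(-3 - 0 \right)} w{\left(Q \right)} \left(-17 - -11\right) = 3 \cdot 6 \left(-17 - -11\right) = 18 \left(-17 + 11\right) = 18 \left(-6\right) = -108$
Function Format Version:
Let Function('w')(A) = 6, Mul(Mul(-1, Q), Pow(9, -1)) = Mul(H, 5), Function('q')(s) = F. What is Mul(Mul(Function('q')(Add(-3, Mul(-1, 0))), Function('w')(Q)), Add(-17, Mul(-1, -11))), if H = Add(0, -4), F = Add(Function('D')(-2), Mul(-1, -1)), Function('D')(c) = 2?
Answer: -108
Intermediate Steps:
F = 3 (F = Add(2, Mul(-1, -1)) = Add(2, 1) = 3)
Function('q')(s) = 3
H = -4
Q = 180 (Q = Mul(-9, Mul(-4, 5)) = Mul(-9, -20) = 180)
Mul(Mul(Function('q')(Add(-3, Mul(-1, 0))), Function('w')(Q)), Add(-17, Mul(-1, -11))) = Mul(Mul(3, 6), Add(-17, Mul(-1, -11))) = Mul(18, Add(-17, 11)) = Mul(18, -6) = -108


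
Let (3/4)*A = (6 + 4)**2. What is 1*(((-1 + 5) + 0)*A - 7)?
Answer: 1579/3 ≈ 526.33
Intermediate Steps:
A = 400/3 (A = 4*(6 + 4)**2/3 = (4/3)*10**2 = (4/3)*100 = 400/3 ≈ 133.33)
1*(((-1 + 5) + 0)*A - 7) = 1*(((-1 + 5) + 0)*(400/3) - 7) = 1*((4 + 0)*(400/3) - 7) = 1*(4*(400/3) - 7) = 1*(1600/3 - 7) = 1*(1579/3) = 1579/3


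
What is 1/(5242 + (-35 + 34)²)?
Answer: 1/5243 ≈ 0.00019073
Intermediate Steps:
1/(5242 + (-35 + 34)²) = 1/(5242 + (-1)²) = 1/(5242 + 1) = 1/5243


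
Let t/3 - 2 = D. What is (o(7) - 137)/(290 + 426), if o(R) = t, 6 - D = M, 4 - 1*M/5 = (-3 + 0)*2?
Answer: -263/716 ≈ -0.36732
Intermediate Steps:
M = 50 (M = 20 - 5*(-3 + 0)*2 = 20 - (-15)*2 = 20 - 5*(-6) = 20 + 30 = 50)
D = -44 (D = 6 - 1*50 = 6 - 50 = -44)
t = -126 (t = 6 + 3*(-44) = 6 - 132 = -126)
o(R) = -126
(o(7) - 137)/(290 + 426) = (-126 - 137)/(290 + 426) = -263/716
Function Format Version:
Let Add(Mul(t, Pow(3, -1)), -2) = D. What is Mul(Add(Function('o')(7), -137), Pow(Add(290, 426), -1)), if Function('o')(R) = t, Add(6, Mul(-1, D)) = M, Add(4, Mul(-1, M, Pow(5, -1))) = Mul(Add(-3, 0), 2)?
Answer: Rational(-263, 716) ≈ -0.36732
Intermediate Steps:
M = 50 (M = Add(20, Mul(-5, Mul(Add(-3, 0), 2))) = Add(20, Mul(-5, Mul(-3, 2))) = Add(20, Mul(-5, -6)) = Add(20, 30) = 50)
D = -44 (D = Add(6, Mul(-1, 50)) = Add(6, -50) = -44)
t = -126 (t = Add(6, Mul(3, -44)) = Add(6, -132) = -126)
Function('o')(R) = -126
Mul(Add(Function('o')(7), -137), Pow(Add(290, 426), -1)) = Mul(Add(-126, -137), Pow(Add(290, 426), -1)) = Mul(-263, Pow(716, -1)) = Mul(-263, Rational(1, 716)) = Rational(-263, 716)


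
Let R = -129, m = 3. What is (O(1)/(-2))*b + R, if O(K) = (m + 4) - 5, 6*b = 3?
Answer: -259/2 ≈ -129.50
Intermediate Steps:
b = ½ (b = (⅙)*3 = ½ ≈ 0.50000)
O(K) = 2 (O(K) = (3 + 4) - 5 = 7 - 5 = 2)
(O(1)/(-2))*b + R = (2/(-2))*(½) - 129 = (2*(-½))*(½) - 129 = -1*½ - 129 = -½ - 129 = -259/2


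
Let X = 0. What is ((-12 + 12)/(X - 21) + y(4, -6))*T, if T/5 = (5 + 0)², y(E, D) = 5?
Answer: 625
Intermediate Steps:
T = 125 (T = 5*(5 + 0)² = 5*5² = 5*25 = 125)
((-12 + 12)/(X - 21) + y(4, -6))*T = ((-12 + 12)/(0 - 21) + 5)*125 = (0/(-21) + 5)*125 = (0*(-1/21) + 5)*125 = (0 + 5)*125 = 5*125 = 625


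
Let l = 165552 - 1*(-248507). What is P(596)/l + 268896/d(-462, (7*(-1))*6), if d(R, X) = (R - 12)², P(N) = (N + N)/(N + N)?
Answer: 9278252795/7752426657 ≈ 1.1968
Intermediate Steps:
P(N) = 1 (P(N) = (2*N)/((2*N)) = (2*N)*(1/(2*N)) = 1)
d(R, X) = (-12 + R)²
l = 414059 (l = 165552 + 248507 = 414059)
P(596)/l + 268896/d(-462, (7*(-1))*6) = 1/414059 + 268896/((-12 - 462)²) = 1*(1/414059) + 268896/((-474)²) = 1/414059 + 268896/224676 = 1/414059 + 268896*(1/224676) = 1/414059 + 22408/18723 = 9278252795/7752426657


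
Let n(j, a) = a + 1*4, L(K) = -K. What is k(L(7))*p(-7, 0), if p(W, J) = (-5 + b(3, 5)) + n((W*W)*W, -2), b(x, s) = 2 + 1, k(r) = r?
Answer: 0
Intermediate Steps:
n(j, a) = 4 + a (n(j, a) = a + 4 = 4 + a)
b(x, s) = 3
p(W, J) = 0 (p(W, J) = (-5 + 3) + (4 - 2) = -2 + 2 = 0)
k(L(7))*p(-7, 0) = -1*7*0 = -7*0 = 0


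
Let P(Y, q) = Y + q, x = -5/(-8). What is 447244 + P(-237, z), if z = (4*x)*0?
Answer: 447007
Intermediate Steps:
x = 5/8 (x = -5*(-⅛) = 5/8 ≈ 0.62500)
z = 0 (z = (4*(5/8))*0 = (5/2)*0 = 0)
447244 + P(-237, z) = 447244 + (-237 + 0) = 447244 - 237 = 447007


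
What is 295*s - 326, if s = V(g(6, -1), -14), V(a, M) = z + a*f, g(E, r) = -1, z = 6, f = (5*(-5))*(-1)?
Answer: -5931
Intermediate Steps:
f = 25 (f = -25*(-1) = 25)
V(a, M) = 6 + 25*a (V(a, M) = 6 + a*25 = 6 + 25*a)
s = -19 (s = 6 + 25*(-1) = 6 - 25 = -19)
295*s - 326 = 295*(-19) - 326 = -5605 - 326 = -5931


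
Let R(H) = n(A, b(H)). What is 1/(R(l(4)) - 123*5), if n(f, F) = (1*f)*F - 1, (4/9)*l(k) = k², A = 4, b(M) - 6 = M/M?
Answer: -1/588 ≈ -0.0017007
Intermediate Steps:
b(M) = 7 (b(M) = 6 + M/M = 6 + 1 = 7)
l(k) = 9*k²/4
n(f, F) = -1 + F*f (n(f, F) = f*F - 1 = F*f - 1 = -1 + F*f)
R(H) = 27 (R(H) = -1 + 7*4 = -1 + 28 = 27)
1/(R(l(4)) - 123*5) = 1/(27 - 123*5) = 1/(27 - 615) = 1/(-588) = -1/588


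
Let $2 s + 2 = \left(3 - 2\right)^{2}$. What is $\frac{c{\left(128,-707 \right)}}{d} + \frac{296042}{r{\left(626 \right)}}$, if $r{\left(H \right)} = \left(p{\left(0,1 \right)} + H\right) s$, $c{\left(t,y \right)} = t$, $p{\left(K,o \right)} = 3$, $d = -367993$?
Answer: $- \frac{217882847924}{231467597} \approx -941.31$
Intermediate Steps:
$s = - \frac{1}{2}$ ($s = -1 + \frac{\left(3 - 2\right)^{2}}{2} = -1 + \frac{1^{2}}{2} = -1 + \frac{1}{2} \cdot 1 = -1 + \frac{1}{2} = - \frac{1}{2} \approx -0.5$)
$r{\left(H \right)} = - \frac{3}{2} - \frac{H}{2}$ ($r{\left(H \right)} = \left(3 + H\right) \left(- \frac{1}{2}\right) = - \frac{3}{2} - \frac{H}{2}$)
$\frac{c{\left(128,-707 \right)}}{d} + \frac{296042}{r{\left(626 \right)}} = \frac{128}{-367993} + \frac{296042}{- \frac{3}{2} - 313} = 128 \left(- \frac{1}{367993}\right) + \frac{296042}{- \frac{3}{2} - 313} = - \frac{128}{367993} + \frac{296042}{- \frac{629}{2}} = - \frac{128}{367993} + 296042 \left(- \frac{2}{629}\right) = - \frac{128}{367993} - \frac{592084}{629} = - \frac{217882847924}{231467597}$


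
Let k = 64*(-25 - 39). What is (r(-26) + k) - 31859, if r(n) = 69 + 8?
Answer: -35878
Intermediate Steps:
k = -4096 (k = 64*(-64) = -4096)
r(n) = 77
(r(-26) + k) - 31859 = (77 - 4096) - 31859 = -4019 - 31859 = -35878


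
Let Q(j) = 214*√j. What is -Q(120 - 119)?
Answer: -214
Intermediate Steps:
-Q(120 - 119) = -214*√(120 - 119) = -214*√1 = -214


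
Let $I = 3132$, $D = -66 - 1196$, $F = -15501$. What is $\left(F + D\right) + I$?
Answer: $-13631$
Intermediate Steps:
$D = -1262$ ($D = -66 - 1196 = -1262$)
$\left(F + D\right) + I = \left(-15501 - 1262\right) + 3132 = -16763 + 3132 = -13631$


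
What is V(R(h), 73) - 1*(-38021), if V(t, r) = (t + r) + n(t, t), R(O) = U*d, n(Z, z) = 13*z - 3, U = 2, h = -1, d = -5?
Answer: 37951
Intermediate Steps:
n(Z, z) = -3 + 13*z
R(O) = -10 (R(O) = 2*(-5) = -10)
V(t, r) = -3 + r + 14*t (V(t, r) = (t + r) + (-3 + 13*t) = (r + t) + (-3 + 13*t) = -3 + r + 14*t)
V(R(h), 73) - 1*(-38021) = (-3 + 73 + 14*(-10)) - 1*(-38021) = (-3 + 73 - 140) + 38021 = -70 + 38021 = 37951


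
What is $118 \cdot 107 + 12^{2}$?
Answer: $12770$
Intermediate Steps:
$118 \cdot 107 + 12^{2} = 12626 + 144 = 12770$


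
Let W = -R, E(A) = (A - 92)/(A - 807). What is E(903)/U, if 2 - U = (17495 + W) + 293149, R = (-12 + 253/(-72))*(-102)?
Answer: -811/29669720 ≈ -2.7334e-5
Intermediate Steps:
E(A) = (-92 + A)/(-807 + A)
R = 18989/12 (R = (-12 + 253*(-1/72))*(-102) = (-12 - 253/72)*(-102) = -1117/72*(-102) = 18989/12 ≈ 1582.4)
W = -18989/12 (W = -1*18989/12 = -18989/12 ≈ -1582.4)
U = -3708715/12 (U = 2 - ((17495 - 18989/12) + 293149) = 2 - (190951/12 + 293149) = 2 - 1*3708739/12 = 2 - 3708739/12 = -3708715/12 ≈ -3.0906e+5)
E(903)/U = ((-92 + 903)/(-807 + 903))/(-3708715/12) = (811/96)*(-12/3708715) = -811/29669720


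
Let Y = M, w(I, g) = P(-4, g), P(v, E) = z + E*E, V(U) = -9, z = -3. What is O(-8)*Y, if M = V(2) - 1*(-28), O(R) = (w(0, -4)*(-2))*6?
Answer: -2964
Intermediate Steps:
P(v, E) = -3 + E**2 (P(v, E) = -3 + E*E = -3 + E**2)
w(I, g) = -3 + g**2
O(R) = -156 (O(R) = ((-3 + (-4)**2)*(-2))*6 = ((-3 + 16)*(-2))*6 = (13*(-2))*6 = -26*6 = -156)
M = 19 (M = -9 - 1*(-28) = -9 + 28 = 19)
Y = 19
O(-8)*Y = -156*19 = -2964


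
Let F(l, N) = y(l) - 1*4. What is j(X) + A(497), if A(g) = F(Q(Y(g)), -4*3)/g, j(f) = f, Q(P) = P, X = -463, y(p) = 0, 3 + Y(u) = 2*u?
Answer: -230115/497 ≈ -463.01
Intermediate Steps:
Y(u) = -3 + 2*u
F(l, N) = -4 (F(l, N) = 0 - 1*4 = 0 - 4 = -4)
A(g) = -4/g
j(X) + A(497) = -463 - 4/497 = -230115/497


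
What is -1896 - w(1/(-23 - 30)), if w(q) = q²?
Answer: -5325865/2809 ≈ -1896.0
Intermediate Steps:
-1896 - w(1/(-23 - 30)) = -1896 - (1/(-23 - 30))² = -1896 - (1/(-53))² = -1896 - (-1/53)² = -1896 - 1*1/2809 = -1896 - 1/2809 = -5325865/2809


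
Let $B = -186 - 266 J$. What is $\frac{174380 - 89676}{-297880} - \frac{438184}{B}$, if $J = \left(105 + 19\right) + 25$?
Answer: $\frac{72246214}{6739535} \approx 10.72$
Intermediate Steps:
$J = 149$ ($J = 124 + 25 = 149$)
$B = -39820$ ($B = -186 - 39634 = -39820$)
$\frac{174380 - 89676}{-297880} - \frac{438184}{B} = \frac{174380 - 89676}{-297880} - \frac{438184}{-39820} = \left(174380 - 89676\right) \left(- \frac{1}{297880}\right) - - \frac{109546}{9955} = 84704 \left(- \frac{1}{297880}\right) + \frac{109546}{9955} = - \frac{10588}{37235} + \frac{109546}{9955} = \frac{72246214}{6739535}$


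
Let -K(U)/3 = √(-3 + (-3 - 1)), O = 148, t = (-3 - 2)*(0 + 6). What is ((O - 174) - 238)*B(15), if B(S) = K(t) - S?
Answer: 3960 + 792*I*√7 ≈ 3960.0 + 2095.4*I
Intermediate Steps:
t = -30 (t = -5*6 = -30)
K(U) = -3*I*√7 (K(U) = -3*√(-3 + (-3 - 1)) = -3*√(-3 - 4) = -3*I*√7)
B(S) = -S - 3*I*√7 (B(S) = -3*I*√7 - S = -S - 3*I*√7)
((O - 174) - 238)*B(15) = ((148 - 174) - 238)*(-1*15 - 3*I*√7) = (-26 - 238)*(-15 - 3*I*√7) = -264*(-15 - 3*I*√7) = 3960 + 792*I*√7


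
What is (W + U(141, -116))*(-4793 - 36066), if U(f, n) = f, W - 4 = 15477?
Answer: -638299298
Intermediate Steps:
W = 15481 (W = 4 + 15477 = 15481)
(W + U(141, -116))*(-4793 - 36066) = (15481 + 141)*(-4793 - 36066) = 15622*(-40859) = -638299298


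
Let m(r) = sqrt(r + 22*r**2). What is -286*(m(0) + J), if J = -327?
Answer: 93522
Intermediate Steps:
-286*(m(0) + J) = -286*(sqrt(0*(1 + 22*0)) - 327) = -286*(sqrt(0*(1 + 0)) - 327) = -286*(sqrt(0*1) - 327) = -286*(sqrt(0) - 327) = -286*(0 - 327) = -286*(-327) = 93522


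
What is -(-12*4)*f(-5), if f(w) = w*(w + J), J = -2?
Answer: 1680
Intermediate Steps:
f(w) = w*(-2 + w) (f(w) = w*(w - 2) = w*(-2 + w))
-(-12*4)*f(-5) = -(-12*4)*(-5*(-2 - 5)) = -(-48)*(-5*(-7)) = -(-48)*35 = -1*(-1680) = 1680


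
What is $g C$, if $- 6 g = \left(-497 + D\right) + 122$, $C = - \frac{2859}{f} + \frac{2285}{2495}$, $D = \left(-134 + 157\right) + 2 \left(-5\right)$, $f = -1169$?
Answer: $\frac{354918194}{1749993} \approx 202.81$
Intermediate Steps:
$D = 13$ ($D = 23 - 10 = 13$)
$C = \frac{1960874}{583331}$ ($C = - \frac{2859}{-1169} + \frac{2285}{2495} = \left(-2859\right) \left(- \frac{1}{1169}\right) + 2285 \cdot \frac{1}{2495} = \frac{2859}{1169} + \frac{457}{499} = \frac{1960874}{583331} \approx 3.3615$)
$g = \frac{181}{3}$ ($g = - \frac{\left(-497 + 13\right) + 122}{6} = - \frac{-484 + 122}{6} = \left(- \frac{1}{6}\right) \left(-362\right) = \frac{181}{3} \approx 60.333$)
$g C = \frac{181}{3} \cdot \frac{1960874}{583331} = \frac{354918194}{1749993}$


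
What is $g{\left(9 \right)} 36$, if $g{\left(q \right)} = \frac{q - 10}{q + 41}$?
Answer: $- \frac{18}{25} \approx -0.72$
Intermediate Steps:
$g{\left(q \right)} = \frac{-10 + q}{41 + q}$
$g{\left(9 \right)} 36 = \frac{-10 + 9}{41 + 9} \cdot 36 = \frac{1}{50} \left(-1\right) 36 = \left(- \frac{1}{50}\right) 36 = - \frac{18}{25}$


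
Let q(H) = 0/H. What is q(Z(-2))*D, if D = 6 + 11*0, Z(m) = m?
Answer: 0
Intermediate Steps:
D = 6 (D = 6 + 0 = 6)
q(H) = 0
q(Z(-2))*D = 0*6 = 0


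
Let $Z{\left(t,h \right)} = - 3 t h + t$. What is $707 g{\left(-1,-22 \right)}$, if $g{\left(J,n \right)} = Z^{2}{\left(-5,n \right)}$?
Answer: $79343075$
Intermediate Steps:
$Z{\left(t,h \right)} = t - 3 h t$ ($Z{\left(t,h \right)} = - 3 h t + t = t - 3 h t$)
$g{\left(J,n \right)} = \left(-5 + 15 n\right)^{2}$ ($g{\left(J,n \right)} = \left(- 5 \left(1 - 3 n\right)\right)^{2} = \left(-5 + 15 n\right)^{2}$)
$707 g{\left(-1,-22 \right)} = 707 \cdot 25 \left(-1 + 3 \left(-22\right)\right)^{2} = 707 \cdot 25 \left(-1 - 66\right)^{2} = 707 \cdot 25 \left(-67\right)^{2} = 707 \cdot 25 \cdot 4489 = 707 \cdot 112225 = 79343075$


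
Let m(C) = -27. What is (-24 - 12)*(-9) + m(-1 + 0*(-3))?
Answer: 297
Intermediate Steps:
(-24 - 12)*(-9) + m(-1 + 0*(-3)) = (-24 - 12)*(-9) - 27 = -36*(-9) - 27 = 324 - 27 = 297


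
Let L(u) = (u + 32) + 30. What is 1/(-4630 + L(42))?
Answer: -1/4526 ≈ -0.00022095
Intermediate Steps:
L(u) = 62 + u (L(u) = (32 + u) + 30 = 62 + u)
1/(-4630 + L(42)) = 1/(-4630 + (62 + 42)) = 1/(-4630 + 104) = 1/(-4526) = -1/4526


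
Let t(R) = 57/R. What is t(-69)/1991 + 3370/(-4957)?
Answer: -154416593/226995901 ≈ -0.68026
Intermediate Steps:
t(-69)/1991 + 3370/(-4957) = (57/(-69))/1991 + 3370/(-4957) = (57*(-1/69))*(1/1991) + 3370*(-1/4957) = -19/23*1/1991 - 3370/4957 = -19/45793 - 3370/4957 = -154416593/226995901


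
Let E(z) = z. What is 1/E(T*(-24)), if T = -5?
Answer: 1/120 ≈ 0.0083333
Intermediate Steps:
1/E(T*(-24)) = 1/(-5*(-24)) = 1/120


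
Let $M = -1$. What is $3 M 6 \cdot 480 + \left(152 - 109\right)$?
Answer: $-8597$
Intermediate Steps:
$3 M 6 \cdot 480 + \left(152 - 109\right) = 3 \left(-1\right) 6 \cdot 480 + \left(152 - 109\right) = \left(-3\right) 6 \cdot 480 + \left(152 - 109\right) = \left(-18\right) 480 + 43 = -8640 + 43 = -8597$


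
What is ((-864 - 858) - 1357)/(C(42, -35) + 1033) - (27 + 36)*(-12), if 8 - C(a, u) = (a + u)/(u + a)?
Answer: 783161/1040 ≈ 753.04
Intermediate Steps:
C(a, u) = 7 (C(a, u) = 8 - (a + u)/(u + a) = 8 - (a + u)/(a + u) = 8 - 1*1 = 8 - 1 = 7)
((-864 - 858) - 1357)/(C(42, -35) + 1033) - (27 + 36)*(-12) = ((-864 - 858) - 1357)/(7 + 1033) - (27 + 36)*(-12) = (-1722 - 1357)/1040 - 63*(-12) = -3079*1/1040 - 1*(-756) = -3079/1040 + 756 = 783161/1040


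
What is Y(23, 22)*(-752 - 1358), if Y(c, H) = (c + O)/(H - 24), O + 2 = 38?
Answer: 62245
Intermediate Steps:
O = 36 (O = -2 + 38 = 36)
Y(c, H) = (36 + c)/(-24 + H) (Y(c, H) = (c + 36)/(H - 24) = (36 + c)/(-24 + H))
Y(23, 22)*(-752 - 1358) = ((36 + 23)/(-24 + 22))*(-752 - 1358) = (59/(-2))*(-2110) = -½*59*(-2110) = -59/2*(-2110) = 62245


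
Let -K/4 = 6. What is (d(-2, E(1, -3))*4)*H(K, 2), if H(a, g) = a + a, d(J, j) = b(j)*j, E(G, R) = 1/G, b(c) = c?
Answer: -192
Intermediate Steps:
K = -24 (K = -4*6 = -24)
d(J, j) = j² (d(J, j) = j*j = j²)
H(a, g) = 2*a
(d(-2, E(1, -3))*4)*H(K, 2) = ((1/1)²*4)*(2*(-24)) = (1²*4)*(-48) = (1*4)*(-48) = 4*(-48) = -192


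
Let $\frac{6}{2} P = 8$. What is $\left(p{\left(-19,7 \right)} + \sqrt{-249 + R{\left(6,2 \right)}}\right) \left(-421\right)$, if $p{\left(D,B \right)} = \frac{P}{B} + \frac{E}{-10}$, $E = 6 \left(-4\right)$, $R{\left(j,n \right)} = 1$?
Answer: $- \frac{122932}{105} - 842 i \sqrt{62} \approx -1170.8 - 6629.9 i$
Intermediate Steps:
$E = -24$
$P = \frac{8}{3}$ ($P = \frac{1}{3} \cdot 8 = \frac{8}{3} \approx 2.6667$)
$p{\left(D,B \right)} = \frac{12}{5} + \frac{8}{3 B}$ ($p{\left(D,B \right)} = \frac{8}{3 B} - \frac{24}{-10} = \frac{8}{3 B} - - \frac{12}{5} = \frac{8}{3 B} + \frac{12}{5} = \frac{12}{5} + \frac{8}{3 B}$)
$\left(p{\left(-19,7 \right)} + \sqrt{-249 + R{\left(6,2 \right)}}\right) \left(-421\right) = \left(\frac{4 \left(10 + 9 \cdot 7\right)}{15 \cdot 7} + \sqrt{-249 + 1}\right) \left(-421\right) = \left(\frac{4}{15} \cdot \frac{1}{7} \left(10 + 63\right) + \sqrt{-248}\right) \left(-421\right) = \left(\frac{4}{15} \cdot \frac{1}{7} \cdot 73 + 2 i \sqrt{62}\right) \left(-421\right) = \left(\frac{292}{105} + 2 i \sqrt{62}\right) \left(-421\right) = - \frac{122932}{105} - 842 i \sqrt{62}$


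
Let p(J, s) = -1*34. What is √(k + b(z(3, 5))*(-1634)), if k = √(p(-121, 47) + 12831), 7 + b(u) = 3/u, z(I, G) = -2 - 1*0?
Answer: √(13889 + √12797) ≈ 118.33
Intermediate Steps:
z(I, G) = -2 (z(I, G) = -2 + 0 = -2)
b(u) = -7 + 3/u
p(J, s) = -34
k = √12797 (k = √(-34 + 12831) = √12797 ≈ 113.12)
√(k + b(z(3, 5))*(-1634)) = √(√12797 + (-7 + 3/(-2))*(-1634)) = √(√12797 + (-7 + 3*(-½))*(-1634)) = √(√12797 + (-7 - 3/2)*(-1634)) = √(√12797 - 17/2*(-1634)) = √(√12797 + 13889) = √(13889 + √12797)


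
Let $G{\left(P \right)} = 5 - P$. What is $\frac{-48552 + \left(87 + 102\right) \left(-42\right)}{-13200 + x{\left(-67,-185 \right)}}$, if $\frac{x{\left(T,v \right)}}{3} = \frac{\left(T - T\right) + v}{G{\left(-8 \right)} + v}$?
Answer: $\frac{647752}{151323} \approx 4.2806$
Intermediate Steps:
$x{\left(T,v \right)} = \frac{3 v}{13 + v}$ ($x{\left(T,v \right)} = 3 \frac{\left(T - T\right) + v}{\left(5 - -8\right) + v} = 3 \frac{0 + v}{\left(5 + 8\right) + v} = 3 \frac{v}{13 + v} = \frac{3 v}{13 + v}$)
$\frac{-48552 + \left(87 + 102\right) \left(-42\right)}{-13200 + x{\left(-67,-185 \right)}} = \frac{-48552 + \left(87 + 102\right) \left(-42\right)}{-13200 + 3 \left(-185\right) \frac{1}{13 - 185}} = \frac{-48552 + 189 \left(-42\right)}{-13200 + 3 \left(-185\right) \frac{1}{-172}} = \frac{-48552 - 7938}{-13200 + 3 \left(-185\right) \left(- \frac{1}{172}\right)} = - \frac{56490}{-13200 + \frac{555}{172}} = - \frac{56490}{- \frac{2269845}{172}} = \left(-56490\right) \left(- \frac{172}{2269845}\right) = \frac{647752}{151323}$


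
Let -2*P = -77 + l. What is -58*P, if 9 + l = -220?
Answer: -8874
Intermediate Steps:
l = -229 (l = -9 - 220 = -229)
P = 153 (P = -(-77 - 229)/2 = -½*(-306) = 153)
-58*P = -58*153 = -8874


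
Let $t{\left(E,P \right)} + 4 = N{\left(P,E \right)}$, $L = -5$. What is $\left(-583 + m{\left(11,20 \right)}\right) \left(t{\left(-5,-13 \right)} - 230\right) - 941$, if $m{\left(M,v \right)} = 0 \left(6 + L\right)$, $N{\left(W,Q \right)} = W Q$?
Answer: $97586$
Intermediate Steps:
$N{\left(W,Q \right)} = Q W$
$t{\left(E,P \right)} = -4 + E P$
$m{\left(M,v \right)} = 0$ ($m{\left(M,v \right)} = 0 \left(6 - 5\right) = 0 \cdot 1 = 0$)
$\left(-583 + m{\left(11,20 \right)}\right) \left(t{\left(-5,-13 \right)} - 230\right) - 941 = \left(-583 + 0\right) \left(\left(-4 - -65\right) - 230\right) - 941 = - 583 \left(\left(-4 + 65\right) - 230\right) - 941 = - 583 \left(61 - 230\right) - 941 = \left(-583\right) \left(-169\right) - 941 = 98527 - 941 = 97586$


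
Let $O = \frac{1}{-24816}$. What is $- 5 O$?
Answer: $\frac{5}{24816} \approx 0.00020148$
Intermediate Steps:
$O = - \frac{1}{24816} \approx -4.0297 \cdot 10^{-5}$
$- 5 O = \left(-5\right) \left(- \frac{1}{24816}\right) = \frac{5}{24816}$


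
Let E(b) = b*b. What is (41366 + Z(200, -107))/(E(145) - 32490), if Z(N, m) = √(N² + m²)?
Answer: -41366/11465 - √51449/11465 ≈ -3.6278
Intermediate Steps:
E(b) = b²
(41366 + Z(200, -107))/(E(145) - 32490) = (41366 + √(200² + (-107)²))/(145² - 32490) = (41366 + √(40000 + 11449))/(21025 - 32490) = (41366 + √51449)/(-11465) = (41366 + √51449)*(-1/11465) = -41366/11465 - √51449/11465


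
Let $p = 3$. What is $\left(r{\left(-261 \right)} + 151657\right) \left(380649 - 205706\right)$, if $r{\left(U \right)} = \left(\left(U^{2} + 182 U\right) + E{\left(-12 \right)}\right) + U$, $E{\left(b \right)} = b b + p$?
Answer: $30118536766$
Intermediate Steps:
$E{\left(b \right)} = 3 + b^{2}$ ($E{\left(b \right)} = b b + 3 = b^{2} + 3 = 3 + b^{2}$)
$r{\left(U \right)} = 147 + U^{2} + 183 U$ ($r{\left(U \right)} = \left(\left(U^{2} + 182 U\right) + \left(3 + \left(-12\right)^{2}\right)\right) + U = \left(\left(U^{2} + 182 U\right) + \left(3 + 144\right)\right) + U = \left(\left(U^{2} + 182 U\right) + 147\right) + U = \left(147 + U^{2} + 182 U\right) + U = 147 + U^{2} + 183 U$)
$\left(r{\left(-261 \right)} + 151657\right) \left(380649 - 205706\right) = \left(\left(147 + \left(-261\right)^{2} + 183 \left(-261\right)\right) + 151657\right) \left(380649 - 205706\right) = \left(\left(147 + 68121 - 47763\right) + 151657\right) 174943 = \left(20505 + 151657\right) 174943 = 172162 \cdot 174943 = 30118536766$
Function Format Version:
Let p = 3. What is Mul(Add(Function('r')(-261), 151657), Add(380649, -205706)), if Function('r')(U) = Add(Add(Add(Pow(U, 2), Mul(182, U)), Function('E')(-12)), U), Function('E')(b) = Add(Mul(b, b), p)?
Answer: 30118536766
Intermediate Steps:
Function('E')(b) = Add(3, Pow(b, 2)) (Function('E')(b) = Add(Mul(b, b), 3) = Add(Pow(b, 2), 3) = Add(3, Pow(b, 2)))
Function('r')(U) = Add(147, Pow(U, 2), Mul(183, U)) (Function('r')(U) = Add(Add(Add(Pow(U, 2), Mul(182, U)), Add(3, Pow(-12, 2))), U) = Add(Add(Add(Pow(U, 2), Mul(182, U)), Add(3, 144)), U) = Add(Add(Add(Pow(U, 2), Mul(182, U)), 147), U) = Add(Add(147, Pow(U, 2), Mul(182, U)), U) = Add(147, Pow(U, 2), Mul(183, U)))
Mul(Add(Function('r')(-261), 151657), Add(380649, -205706)) = Mul(Add(Add(147, Pow(-261, 2), Mul(183, -261)), 151657), Add(380649, -205706)) = Mul(Add(Add(147, 68121, -47763), 151657), 174943) = Mul(Add(20505, 151657), 174943) = Mul(172162, 174943) = 30118536766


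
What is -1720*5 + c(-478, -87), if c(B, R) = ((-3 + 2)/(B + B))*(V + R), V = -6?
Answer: -8221693/956 ≈ -8600.1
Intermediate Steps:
c(B, R) = -(-6 + R)/(2*B) (c(B, R) = ((-3 + 2)/(B + B))*(-6 + R) = (-1/(2*B))*(-6 + R) = -(-6 + R)/(2*B))
-1720*5 + c(-478, -87) = -1720*5 + (½)*(6 - 1*(-87))/(-478) = -8600 + (½)*(-1/478)*(6 + 87) = -8600 + (½)*(-1/478)*93 = -8600 - 93/956 = -8221693/956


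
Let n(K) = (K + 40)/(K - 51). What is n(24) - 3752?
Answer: -101368/27 ≈ -3754.4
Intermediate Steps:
n(K) = (40 + K)/(-51 + K)
n(24) - 3752 = (40 + 24)/(-51 + 24) - 3752 = 64/(-27) - 3752 = -1/27*64 - 3752 = -64/27 - 3752 = -101368/27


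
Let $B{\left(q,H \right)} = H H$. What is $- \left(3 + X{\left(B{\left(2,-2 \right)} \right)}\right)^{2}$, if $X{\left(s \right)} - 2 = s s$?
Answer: $-441$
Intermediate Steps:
$B{\left(q,H \right)} = H^{2}$
$X{\left(s \right)} = 2 + s^{2}$ ($X{\left(s \right)} = 2 + s s = 2 + s^{2}$)
$- \left(3 + X{\left(B{\left(2,-2 \right)} \right)}\right)^{2} = - \left(3 + \left(2 + \left(\left(-2\right)^{2}\right)^{2}\right)\right)^{2} = - \left(3 + \left(2 + 4^{2}\right)\right)^{2} = - \left(3 + \left(2 + 16\right)\right)^{2} = - \left(3 + 18\right)^{2} = - 21^{2} = \left(-1\right) 441 = -441$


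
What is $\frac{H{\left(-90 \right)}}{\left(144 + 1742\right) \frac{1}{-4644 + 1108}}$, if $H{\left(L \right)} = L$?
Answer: $\frac{159120}{943} \approx 168.74$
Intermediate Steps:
$\frac{H{\left(-90 \right)}}{\left(144 + 1742\right) \frac{1}{-4644 + 1108}} = - \frac{90}{\left(144 + 1742\right) \frac{1}{-4644 + 1108}} = - \frac{90}{1886 \frac{1}{-3536}} = - \frac{90}{1886 \left(- \frac{1}{3536}\right)} = - \frac{90}{- \frac{943}{1768}} = \left(-90\right) \left(- \frac{1768}{943}\right) = \frac{159120}{943}$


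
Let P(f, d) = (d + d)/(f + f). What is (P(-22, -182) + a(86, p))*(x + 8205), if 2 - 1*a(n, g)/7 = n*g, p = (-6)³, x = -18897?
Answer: -1390540284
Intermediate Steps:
P(f, d) = d/f (P(f, d) = (2*d)/((2*f)) = (2*d)*(1/(2*f)) = d/f)
p = -216
a(n, g) = 14 - 7*g*n (a(n, g) = 14 - 7*n*g = 14 - 7*g*n)
(P(-22, -182) + a(86, p))*(x + 8205) = (-182/(-22) + (14 - 7*(-216)*86))*(-18897 + 8205) = (-182*(-1/22) + (14 + 130032))*(-10692) = (91/11 + 130046)*(-10692) = (1430597/11)*(-10692) = -1390540284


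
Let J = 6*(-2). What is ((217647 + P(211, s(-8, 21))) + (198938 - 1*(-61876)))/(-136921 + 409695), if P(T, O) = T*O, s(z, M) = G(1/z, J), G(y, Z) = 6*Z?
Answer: 463269/272774 ≈ 1.6984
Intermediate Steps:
J = -12
s(z, M) = -72 (s(z, M) = 6*(-12) = -72)
P(T, O) = O*T
((217647 + P(211, s(-8, 21))) + (198938 - 1*(-61876)))/(-136921 + 409695) = ((217647 - 72*211) + (198938 - 1*(-61876)))/(-136921 + 409695) = ((217647 - 15192) + (198938 + 61876))/272774 = (202455 + 260814)*(1/272774) = 463269*(1/272774) = 463269/272774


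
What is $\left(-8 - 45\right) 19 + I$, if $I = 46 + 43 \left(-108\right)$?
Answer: $-5605$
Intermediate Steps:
$I = -4598$ ($I = 46 - 4644 = -4598$)
$\left(-8 - 45\right) 19 + I = \left(-8 - 45\right) 19 - 4598 = \left(-53\right) 19 - 4598 = -1007 - 4598 = -5605$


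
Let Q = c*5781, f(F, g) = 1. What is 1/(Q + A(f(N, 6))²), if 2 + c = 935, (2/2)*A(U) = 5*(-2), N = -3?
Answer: 1/5393773 ≈ 1.8540e-7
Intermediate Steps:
A(U) = -10 (A(U) = 5*(-2) = -10)
c = 933 (c = -2 + 935 = 933)
Q = 5393673 (Q = 933*5781 = 5393673)
1/(Q + A(f(N, 6))²) = 1/(5393673 + (-10)²) = 1/(5393673 + 100) = 1/5393773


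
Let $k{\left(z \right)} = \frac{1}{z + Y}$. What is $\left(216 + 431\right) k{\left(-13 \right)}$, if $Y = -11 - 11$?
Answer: $- \frac{647}{35} \approx -18.486$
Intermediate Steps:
$Y = -22$
$k{\left(z \right)} = \frac{1}{-22 + z}$ ($k{\left(z \right)} = \frac{1}{z - 22} = \frac{1}{-22 + z}$)
$\left(216 + 431\right) k{\left(-13 \right)} = \frac{216 + 431}{-22 - 13} = \frac{647}{-35} = 647 \left(- \frac{1}{35}\right) = - \frac{647}{35}$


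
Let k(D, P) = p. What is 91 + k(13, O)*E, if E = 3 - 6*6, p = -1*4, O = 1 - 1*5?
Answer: 223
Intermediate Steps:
O = -4 (O = 1 - 5 = -4)
p = -4
k(D, P) = -4
E = -33 (E = 3 - 36 = -33)
91 + k(13, O)*E = 91 - 4*(-33) = 91 + 132 = 223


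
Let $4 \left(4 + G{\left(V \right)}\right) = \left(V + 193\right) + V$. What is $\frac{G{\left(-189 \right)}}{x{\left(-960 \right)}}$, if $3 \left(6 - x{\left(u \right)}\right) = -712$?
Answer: $- \frac{603}{2920} \approx -0.20651$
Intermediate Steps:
$G{\left(V \right)} = \frac{177}{4} + \frac{V}{2}$ ($G{\left(V \right)} = -4 + \frac{\left(V + 193\right) + V}{4} = -4 + \frac{\left(193 + V\right) + V}{4} = -4 + \frac{193 + 2 V}{4} = -4 + \left(\frac{193}{4} + \frac{V}{2}\right) = \frac{177}{4} + \frac{V}{2}$)
$x{\left(u \right)} = \frac{730}{3}$ ($x{\left(u \right)} = 6 - - \frac{712}{3} = 6 + \frac{712}{3} = \frac{730}{3}$)
$\frac{G{\left(-189 \right)}}{x{\left(-960 \right)}} = \frac{\frac{177}{4} + \frac{1}{2} \left(-189\right)}{\frac{730}{3}} = \left(\frac{177}{4} - \frac{189}{2}\right) \frac{3}{730} = \left(- \frac{201}{4}\right) \frac{3}{730} = - \frac{603}{2920}$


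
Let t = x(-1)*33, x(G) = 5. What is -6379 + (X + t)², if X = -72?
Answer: 2270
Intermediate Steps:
t = 165 (t = 5*33 = 165)
-6379 + (X + t)² = -6379 + (-72 + 165)² = -6379 + 93² = -6379 + 8649 = 2270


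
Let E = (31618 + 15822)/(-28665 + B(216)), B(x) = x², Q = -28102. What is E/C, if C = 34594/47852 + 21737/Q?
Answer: -71199016435/1365354981 ≈ -52.147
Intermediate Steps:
C = -1214256/24013159 (C = 34594/47852 + 21737/(-28102) = 34594*(1/47852) + 21737*(-1/28102) = 2471/3418 - 21737/28102 = -1214256/24013159 ≈ -0.050566)
E = 47440/17991 (E = (31618 + 15822)/(-28665 + 216²) = 47440/(-28665 + 46656) = 47440/17991 ≈ 2.6369)
E/C = 47440/(17991*(-1214256/24013159)) = (47440/17991)*(-24013159/1214256) = -71199016435/1365354981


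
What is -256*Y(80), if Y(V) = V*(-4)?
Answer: 81920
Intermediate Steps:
Y(V) = -4*V
-256*Y(80) = -(-1024)*80 = -256*(-320) = 81920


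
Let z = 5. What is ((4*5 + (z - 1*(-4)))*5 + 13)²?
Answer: 24964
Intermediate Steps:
((4*5 + (z - 1*(-4)))*5 + 13)² = ((4*5 + (5 - 1*(-4)))*5 + 13)² = ((20 + (5 + 4))*5 + 13)² = ((20 + 9)*5 + 13)² = (29*5 + 13)² = (145 + 13)² = 158² = 24964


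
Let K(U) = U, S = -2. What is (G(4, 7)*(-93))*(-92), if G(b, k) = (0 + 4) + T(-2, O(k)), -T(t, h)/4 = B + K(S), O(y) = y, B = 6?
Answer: -102672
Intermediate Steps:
T(t, h) = -16 (T(t, h) = -4*(6 - 2) = -4*4 = -16)
G(b, k) = -12 (G(b, k) = (0 + 4) - 16 = 4 - 16 = -12)
(G(4, 7)*(-93))*(-92) = -12*(-93)*(-92) = 1116*(-92) = -102672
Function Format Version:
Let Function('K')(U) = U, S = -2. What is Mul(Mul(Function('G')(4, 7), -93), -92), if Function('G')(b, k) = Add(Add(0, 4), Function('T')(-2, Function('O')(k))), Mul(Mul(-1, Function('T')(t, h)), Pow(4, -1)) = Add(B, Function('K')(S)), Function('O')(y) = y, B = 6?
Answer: -102672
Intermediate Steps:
Function('T')(t, h) = -16 (Function('T')(t, h) = Mul(-4, Add(6, -2)) = Mul(-4, 4) = -16)
Function('G')(b, k) = -12 (Function('G')(b, k) = Add(Add(0, 4), -16) = Add(4, -16) = -12)
Mul(Mul(Function('G')(4, 7), -93), -92) = Mul(Mul(-12, -93), -92) = Mul(1116, -92) = -102672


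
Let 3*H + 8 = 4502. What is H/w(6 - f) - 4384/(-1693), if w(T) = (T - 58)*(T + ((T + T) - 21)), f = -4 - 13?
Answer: 344929/203160 ≈ 1.6978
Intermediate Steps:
f = -17
H = 1498 (H = -8/3 + (1/3)*4502 = -8/3 + 4502/3 = 1498)
w(T) = (-58 + T)*(-21 + 3*T) (w(T) = (-58 + T)*(T + (2*T - 21)) = (-58 + T)*(T + (-21 + 2*T)) = (-58 + T)*(-21 + 3*T))
H/w(6 - f) - 4384/(-1693) = 1498/(1218 - 195*(6 - 1*(-17)) + 3*(6 - 1*(-17))**2) - 4384/(-1693) = 1498/(1218 - 195*(6 + 17) + 3*(6 + 17)**2) - 4384*(-1/1693) = 1498/(1218 - 195*23 + 3*23**2) + 4384/1693 = 1498/(1218 - 4485 + 3*529) + 4384/1693 = 1498/(1218 - 4485 + 1587) + 4384/1693 = 1498/(-1680) + 4384/1693 = 1498*(-1/1680) + 4384/1693 = -107/120 + 4384/1693 = 344929/203160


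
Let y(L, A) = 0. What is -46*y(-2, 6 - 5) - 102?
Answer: -102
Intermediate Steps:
-46*y(-2, 6 - 5) - 102 = -46*0 - 102 = 0 - 102 = -102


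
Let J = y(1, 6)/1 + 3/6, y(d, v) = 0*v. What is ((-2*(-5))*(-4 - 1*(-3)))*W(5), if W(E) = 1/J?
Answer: -20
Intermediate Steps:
y(d, v) = 0
J = ½ (J = 0/1 + 3/6 = 0*1 + 3*(⅙) = 0 + ½ = ½ ≈ 0.50000)
W(E) = 2 (W(E) = 1/(½) = 2)
((-2*(-5))*(-4 - 1*(-3)))*W(5) = ((-2*(-5))*(-4 - 1*(-3)))*2 = (10*(-4 + 3))*2 = (10*(-1))*2 = -10*2 = -20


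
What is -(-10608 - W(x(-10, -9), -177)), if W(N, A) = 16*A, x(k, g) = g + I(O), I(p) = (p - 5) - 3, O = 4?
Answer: 7776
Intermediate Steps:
I(p) = -8 + p (I(p) = (-5 + p) - 3 = -8 + p)
x(k, g) = -4 + g (x(k, g) = g + (-8 + 4) = g - 4 = -4 + g)
-(-10608 - W(x(-10, -9), -177)) = -(-10608 - 16*(-177)) = -(-10608 - 1*(-2832)) = -(-10608 + 2832) = -1*(-7776) = 7776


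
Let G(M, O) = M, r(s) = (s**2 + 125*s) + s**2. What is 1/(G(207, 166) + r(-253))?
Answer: 1/96600 ≈ 1.0352e-5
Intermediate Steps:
r(s) = 2*s**2 + 125*s
1/(G(207, 166) + r(-253)) = 1/(207 - 253*(125 + 2*(-253))) = 1/(207 - 253*(125 - 506)) = 1/(207 - 253*(-381)) = 1/(207 + 96393) = 1/96600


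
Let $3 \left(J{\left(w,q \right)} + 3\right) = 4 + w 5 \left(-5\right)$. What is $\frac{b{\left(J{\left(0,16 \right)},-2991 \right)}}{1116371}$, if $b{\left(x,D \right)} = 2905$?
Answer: $\frac{2905}{1116371} \approx 0.0026022$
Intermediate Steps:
$J{\left(w,q \right)} = - \frac{5}{3} - \frac{25 w}{3}$ ($J{\left(w,q \right)} = -3 + \frac{4 + w 5 \left(-5\right)}{3} = -3 + \frac{4 + 5 w \left(-5\right)}{3} = -3 + \frac{4 - 25 w}{3} = -3 - \left(- \frac{4}{3} + \frac{25 w}{3}\right) = - \frac{5}{3} - \frac{25 w}{3}$)
$\frac{b{\left(J{\left(0,16 \right)},-2991 \right)}}{1116371} = \frac{2905}{1116371}$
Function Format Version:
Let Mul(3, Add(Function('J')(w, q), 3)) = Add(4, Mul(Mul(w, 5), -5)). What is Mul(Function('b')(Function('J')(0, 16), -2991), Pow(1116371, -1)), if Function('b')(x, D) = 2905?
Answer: Rational(2905, 1116371) ≈ 0.0026022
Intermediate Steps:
Function('J')(w, q) = Add(Rational(-5, 3), Mul(Rational(-25, 3), w)) (Function('J')(w, q) = Add(-3, Mul(Rational(1, 3), Add(4, Mul(Mul(w, 5), -5)))) = Add(-3, Mul(Rational(1, 3), Add(4, Mul(Mul(5, w), -5)))) = Add(-3, Mul(Rational(1, 3), Add(4, Mul(-25, w)))) = Add(-3, Add(Rational(4, 3), Mul(Rational(-25, 3), w))) = Add(Rational(-5, 3), Mul(Rational(-25, 3), w)))
Mul(Function('b')(Function('J')(0, 16), -2991), Pow(1116371, -1)) = Mul(2905, Pow(1116371, -1)) = Mul(2905, Rational(1, 1116371)) = Rational(2905, 1116371)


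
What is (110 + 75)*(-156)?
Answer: -28860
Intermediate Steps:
(110 + 75)*(-156) = 185*(-156) = -28860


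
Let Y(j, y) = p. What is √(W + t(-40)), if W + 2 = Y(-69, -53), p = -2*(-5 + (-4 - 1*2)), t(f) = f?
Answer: 2*I*√5 ≈ 4.4721*I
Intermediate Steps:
p = 22 (p = -2*(-5 + (-4 - 2)) = -2*(-5 - 6) = -2*(-11) = 22)
Y(j, y) = 22
W = 20 (W = -2 + 22 = 20)
√(W + t(-40)) = √(20 - 40) = √(-20) = 2*I*√5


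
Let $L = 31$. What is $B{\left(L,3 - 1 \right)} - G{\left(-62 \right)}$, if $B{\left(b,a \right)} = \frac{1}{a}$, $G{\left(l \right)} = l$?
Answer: $\frac{125}{2} \approx 62.5$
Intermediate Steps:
$B{\left(L,3 - 1 \right)} - G{\left(-62 \right)} = \frac{1}{3 - 1} - -62 = \frac{1}{3 - 1} + 62 = \frac{1}{2} + 62 = \frac{125}{2}$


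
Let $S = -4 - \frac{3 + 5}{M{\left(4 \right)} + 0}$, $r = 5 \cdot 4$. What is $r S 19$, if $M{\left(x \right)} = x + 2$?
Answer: $- \frac{6080}{3} \approx -2026.7$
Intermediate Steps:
$M{\left(x \right)} = 2 + x$
$r = 20$
$S = - \frac{16}{3}$ ($S = -4 - \frac{3 + 5}{\left(2 + 4\right) + 0} = -4 - \frac{8}{6 + 0} = -4 - \frac{8}{6} = -4 - 8 \cdot \frac{1}{6} = -4 - \frac{4}{3} = - \frac{16}{3} \approx -5.3333$)
$r S 19 = 20 \left(- \frac{16}{3}\right) 19 = \left(- \frac{320}{3}\right) 19 = - \frac{6080}{3}$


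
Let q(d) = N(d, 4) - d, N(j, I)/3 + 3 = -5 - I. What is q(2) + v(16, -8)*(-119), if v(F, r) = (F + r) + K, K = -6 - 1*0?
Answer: -276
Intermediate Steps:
N(j, I) = -24 - 3*I (N(j, I) = -9 + 3*(-5 - I) = -9 + (-15 - 3*I) = -24 - 3*I)
q(d) = -36 - d (q(d) = (-24 - 3*4) - d = (-24 - 12) - d = -36 - d)
K = -6 (K = -6 + 0 = -6)
v(F, r) = -6 + F + r (v(F, r) = (F + r) - 6 = -6 + F + r)
q(2) + v(16, -8)*(-119) = (-36 - 1*2) + (-6 + 16 - 8)*(-119) = (-36 - 2) + 2*(-119) = -38 - 238 = -276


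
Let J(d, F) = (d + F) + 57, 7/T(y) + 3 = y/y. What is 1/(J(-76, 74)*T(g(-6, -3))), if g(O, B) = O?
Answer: -2/385 ≈ -0.0051948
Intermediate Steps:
T(y) = -7/2 (T(y) = 7/(-3 + y/y) = 7/(-3 + 1) = 7/(-2) = 7*(-1/2) = -7/2)
J(d, F) = 57 + F + d (J(d, F) = (F + d) + 57 = 57 + F + d)
1/(J(-76, 74)*T(g(-6, -3))) = 1/((57 + 74 - 76)*(-7/2)) = 1/(55*(-7/2)) = 1/(-385/2) = -2/385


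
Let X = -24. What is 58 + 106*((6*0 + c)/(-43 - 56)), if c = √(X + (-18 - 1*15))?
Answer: 58 - 106*I*√57/99 ≈ 58.0 - 8.0837*I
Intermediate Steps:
c = I*√57 (c = √(-24 + (-18 - 1*15)) = √(-24 + (-18 - 15)) = √(-24 - 33) = √(-57) = I*√57 ≈ 7.5498*I)
58 + 106*((6*0 + c)/(-43 - 56)) = 58 + 106*((6*0 + I*√57)/(-43 - 56)) = 58 + 106*((0 + I*√57)/(-99)) = 58 + 106*((I*√57)*(-1/99)) = 58 + 106*(-I*√57/99) = 58 - 106*I*√57/99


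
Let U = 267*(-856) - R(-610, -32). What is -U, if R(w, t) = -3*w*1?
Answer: 230382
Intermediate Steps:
R(w, t) = -3*w
U = -230382 (U = 267*(-856) - (-3)*(-610) = -228552 - 1*1830 = -228552 - 1830 = -230382)
-U = -1*(-230382) = 230382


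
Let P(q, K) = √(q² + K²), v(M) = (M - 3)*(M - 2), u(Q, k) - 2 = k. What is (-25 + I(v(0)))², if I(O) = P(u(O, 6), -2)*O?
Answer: 3073 - 600*√17 ≈ 599.14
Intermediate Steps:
u(Q, k) = 2 + k
v(M) = (-3 + M)*(-2 + M)
P(q, K) = √(K² + q²)
I(O) = 2*O*√17 (I(O) = √((-2)² + (2 + 6)²)*O = √(4 + 8²)*O = √(4 + 64)*O = √68*O = (2*√17)*O = 2*O*√17)
(-25 + I(v(0)))² = (-25 + 2*(6 + 0² - 5*0)*√17)² = (-25 + 2*(6 + 0 + 0)*√17)² = (-25 + 2*6*√17)² = (-25 + 12*√17)²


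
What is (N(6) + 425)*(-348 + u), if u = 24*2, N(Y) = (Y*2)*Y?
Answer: -149100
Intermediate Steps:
N(Y) = 2*Y² (N(Y) = (2*Y)*Y = 2*Y²)
u = 48
(N(6) + 425)*(-348 + u) = (2*6² + 425)*(-348 + 48) = (2*36 + 425)*(-300) = (72 + 425)*(-300) = 497*(-300) = -149100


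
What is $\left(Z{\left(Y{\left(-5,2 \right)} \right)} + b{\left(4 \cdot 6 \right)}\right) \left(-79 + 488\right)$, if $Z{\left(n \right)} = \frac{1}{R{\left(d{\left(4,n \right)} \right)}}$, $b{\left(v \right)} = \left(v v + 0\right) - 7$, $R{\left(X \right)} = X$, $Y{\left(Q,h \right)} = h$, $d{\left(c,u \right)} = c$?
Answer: $\frac{931293}{4} \approx 2.3282 \cdot 10^{5}$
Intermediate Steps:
$b{\left(v \right)} = -7 + v^{2}$ ($b{\left(v \right)} = \left(v^{2} + 0\right) - 7 = v^{2} - 7 = -7 + v^{2}$)
$Z{\left(n \right)} = \frac{1}{4}$
$\left(Z{\left(Y{\left(-5,2 \right)} \right)} + b{\left(4 \cdot 6 \right)}\right) \left(-79 + 488\right) = \left(\frac{1}{4} - \left(7 - \left(4 \cdot 6\right)^{2}\right)\right) \left(-79 + 488\right) = \left(\frac{1}{4} - \left(7 - 24^{2}\right)\right) 409 = \left(\frac{1}{4} + \left(-7 + 576\right)\right) 409 = \left(\frac{1}{4} + 569\right) 409 = \frac{2277}{4} \cdot 409 = \frac{931293}{4}$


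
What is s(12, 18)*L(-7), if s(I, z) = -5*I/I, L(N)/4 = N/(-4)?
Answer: -35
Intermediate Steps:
L(N) = -N (L(N) = 4*(N/(-4)) = 4*(N*(-¼)) = 4*(-N/4) = -N)
s(I, z) = -5 (s(I, z) = -5*1 = -5)
s(12, 18)*L(-7) = -(-5)*(-7) = -5*7 = -35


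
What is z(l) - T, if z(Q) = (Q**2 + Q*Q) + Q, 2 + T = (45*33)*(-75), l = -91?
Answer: 127848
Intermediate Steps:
T = -111377 (T = -2 + (45*33)*(-75) = -2 + 1485*(-75) = -2 - 111375 = -111377)
z(Q) = Q + 2*Q**2 (z(Q) = (Q**2 + Q**2) + Q = 2*Q**2 + Q = Q + 2*Q**2)
z(l) - T = -91*(1 + 2*(-91)) - 1*(-111377) = -91*(1 - 182) + 111377 = -91*(-181) + 111377 = 16471 + 111377 = 127848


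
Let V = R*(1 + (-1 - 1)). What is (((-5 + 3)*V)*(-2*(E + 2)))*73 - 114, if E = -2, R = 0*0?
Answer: -114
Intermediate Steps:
R = 0
V = 0 (V = 0*(1 + (-1 - 1)) = 0*(1 - 2) = 0*(-1) = 0)
(((-5 + 3)*V)*(-2*(E + 2)))*73 - 114 = (((-5 + 3)*0)*(-2*(-2 + 2)))*73 - 114 = ((-2*0)*(-2*0))*73 - 114 = (0*0)*73 - 114 = 0*73 - 114 = 0 - 114 = -114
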